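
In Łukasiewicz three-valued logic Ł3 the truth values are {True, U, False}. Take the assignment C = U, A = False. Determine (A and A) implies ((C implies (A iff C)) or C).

True

A and A = False and False = False
A iff C = False iff U = U  [1 − |0−½|]
C implies (A iff C) = U implies U = True
(C implies (A iff C)) or C = True or U = True
(A and A) implies ((C implies (A iff C)) or C) = False implies True = True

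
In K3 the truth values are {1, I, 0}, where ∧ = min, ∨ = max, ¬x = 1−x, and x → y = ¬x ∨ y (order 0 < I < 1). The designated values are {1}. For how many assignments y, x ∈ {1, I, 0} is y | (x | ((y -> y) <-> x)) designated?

5

Of the 9 assignments, 5 give a value in {1}.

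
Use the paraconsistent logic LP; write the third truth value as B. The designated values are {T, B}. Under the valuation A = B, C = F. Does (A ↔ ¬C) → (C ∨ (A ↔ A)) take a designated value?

¬C = ¬F = T
A ↔ ¬C = B ↔ T = B
A ↔ A = B ↔ B = B
C ∨ (A ↔ A) = F ∨ B = B
(A ↔ ¬C) → (C ∨ (A ↔ A)) = B → B = B  [¬B ∨ B]
B ∈ {T, B}.

Yes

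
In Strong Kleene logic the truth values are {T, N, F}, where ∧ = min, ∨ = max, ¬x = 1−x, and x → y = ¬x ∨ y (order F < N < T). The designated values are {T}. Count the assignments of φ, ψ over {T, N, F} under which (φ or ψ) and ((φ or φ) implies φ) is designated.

Designated under: (φ=T, ψ=T); (φ=T, ψ=N); (φ=T, ψ=F); (φ=F, ψ=T).

4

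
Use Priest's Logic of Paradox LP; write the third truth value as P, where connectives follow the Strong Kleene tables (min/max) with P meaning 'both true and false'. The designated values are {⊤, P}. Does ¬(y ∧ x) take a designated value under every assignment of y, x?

Countermodel: y=⊤, x=⊤ gives ⊥, which is not designated.

No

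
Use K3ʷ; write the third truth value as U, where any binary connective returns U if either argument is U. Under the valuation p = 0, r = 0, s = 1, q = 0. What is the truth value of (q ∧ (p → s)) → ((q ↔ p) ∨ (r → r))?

p → s = 0 → 1 = 1
q ∧ (p → s) = 0 ∧ 1 = 0
q ↔ p = 0 ↔ 0 = 1
r → r = 0 → 0 = 1
(q ↔ p) ∨ (r → r) = 1 ∨ 1 = 1
(q ∧ (p → s)) → ((q ↔ p) ∨ (r → r)) = 0 → 1 = 1

1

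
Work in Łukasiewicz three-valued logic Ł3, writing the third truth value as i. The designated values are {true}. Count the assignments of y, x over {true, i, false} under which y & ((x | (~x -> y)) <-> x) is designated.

1

Designated under: (y=true, x=true).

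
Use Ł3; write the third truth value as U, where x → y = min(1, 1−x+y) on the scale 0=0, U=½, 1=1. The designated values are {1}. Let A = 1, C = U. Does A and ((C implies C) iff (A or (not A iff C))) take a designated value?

Yes

C implies C = U implies U = 1  [min(1, 1−½+½)]
not A = not 1 = 0
not A iff C = 0 iff U = U
A or (not A iff C) = 1 or U = 1
(C implies C) iff (A or (not A iff C)) = 1 iff 1 = 1
A and ((C implies C) iff (A or (not A iff C))) = 1 and 1 = 1
1 ∈ {1}.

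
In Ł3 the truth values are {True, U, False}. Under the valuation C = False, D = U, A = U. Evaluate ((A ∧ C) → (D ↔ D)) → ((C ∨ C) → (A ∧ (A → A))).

A ∧ C = U ∧ False = False
D ↔ D = U ↔ U = True
(A ∧ C) → (D ↔ D) = False → True = True
C ∨ C = False ∨ False = False
A → A = U → U = True
A ∧ (A → A) = U ∧ True = U
(C ∨ C) → (A ∧ (A → A)) = False → U = True
((A ∧ C) → (D ↔ D)) → ((C ∨ C) → (A ∧ (A → A))) = True → True = True

True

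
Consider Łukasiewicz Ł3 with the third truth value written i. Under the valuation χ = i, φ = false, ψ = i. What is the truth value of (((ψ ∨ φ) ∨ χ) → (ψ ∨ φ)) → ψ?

ψ ∨ φ = i ∨ false = i
(ψ ∨ φ) ∨ χ = i ∨ i = i
ψ ∨ φ = i ∨ false = i
((ψ ∨ φ) ∨ χ) → (ψ ∨ φ) = i → i = true  [min(1, 1−½+½)]
(((ψ ∨ φ) ∨ χ) → (ψ ∨ φ)) → ψ = true → i = i

i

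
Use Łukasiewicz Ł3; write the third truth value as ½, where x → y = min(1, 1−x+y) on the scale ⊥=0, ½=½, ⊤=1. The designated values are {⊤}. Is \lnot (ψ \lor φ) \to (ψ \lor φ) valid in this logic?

Countermodel: ψ=⊥, φ=⊥ gives ⊥, which is not designated.

No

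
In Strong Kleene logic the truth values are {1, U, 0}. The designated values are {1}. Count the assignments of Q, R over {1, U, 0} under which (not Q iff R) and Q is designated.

Designated under: (Q=1, R=0).

1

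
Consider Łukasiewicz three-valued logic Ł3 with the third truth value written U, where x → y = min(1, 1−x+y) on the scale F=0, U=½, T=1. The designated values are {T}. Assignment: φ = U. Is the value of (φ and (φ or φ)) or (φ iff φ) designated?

φ or φ = U or U = U
φ and (φ or φ) = U and U = U
φ iff φ = U iff U = T  [1 − |½−½|]
(φ and (φ or φ)) or (φ iff φ) = U or T = T
T ∈ {T}.

Yes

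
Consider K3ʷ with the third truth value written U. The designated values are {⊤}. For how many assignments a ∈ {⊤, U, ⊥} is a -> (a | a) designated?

a=⊤: ⊤ ✓
a=U: U ·
a=⊥: ⊤ ✓

2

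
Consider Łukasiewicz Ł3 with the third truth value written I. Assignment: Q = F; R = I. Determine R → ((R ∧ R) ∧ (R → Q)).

R ∧ R = I ∧ I = I
R → Q = I → F = I  [min(1, 1−½+0)]
(R ∧ R) ∧ (R → Q) = I ∧ I = I
R → ((R ∧ R) ∧ (R → Q)) = I → I = T

T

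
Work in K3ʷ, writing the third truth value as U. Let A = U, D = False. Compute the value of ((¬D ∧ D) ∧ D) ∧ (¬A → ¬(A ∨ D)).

U

¬D = ¬False = True
¬D ∧ D = True ∧ False = False
(¬D ∧ D) ∧ D = False ∧ False = False
¬A = ¬U = U
A ∨ D = U ∨ False = U
¬(A ∨ D) = ¬U = U
¬A → ¬(A ∨ D) = U → U = U  [any arg is the third value ⇒ result is the third value]
((¬D ∧ D) ∧ D) ∧ (¬A → ¬(A ∨ D)) = False ∧ U = U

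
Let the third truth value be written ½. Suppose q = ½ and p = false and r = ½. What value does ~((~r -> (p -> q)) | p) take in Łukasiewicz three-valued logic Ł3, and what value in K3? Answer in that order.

In Łukasiewicz three-valued logic Ł3: ~r = ~½ = ½
p -> q = false -> ½ = true  [min(1, 1−0+½)]
~r -> (p -> q) = ½ -> true = true
(~r -> (p -> q)) | p = true | false = true
~((~r -> (p -> q)) | p) = ~true = false
In K3: ~r = ~½ = ½
p -> q = false -> ½ = true  [~false | ½]
~r -> (p -> q) = ½ -> true = true
(~r -> (p -> q)) | p = true | false = true
~((~r -> (p -> q)) | p) = ~true = false

false; false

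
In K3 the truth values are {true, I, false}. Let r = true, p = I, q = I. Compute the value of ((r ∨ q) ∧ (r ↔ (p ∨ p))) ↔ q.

I

r ∨ q = true ∨ I = true
p ∨ p = I ∨ I = I
r ↔ (p ∨ p) = true ↔ I = I
(r ∨ q) ∧ (r ↔ (p ∨ p)) = true ∧ I = I
((r ∨ q) ∧ (r ↔ (p ∨ p))) ↔ q = I ↔ I = I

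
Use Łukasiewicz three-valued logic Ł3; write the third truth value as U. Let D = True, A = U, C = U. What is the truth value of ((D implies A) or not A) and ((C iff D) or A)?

D implies A = True implies U = U
not A = not U = U
(D implies A) or not A = U or U = U
C iff D = U iff True = U
(C iff D) or A = U or U = U
((D implies A) or not A) and ((C iff D) or A) = U and U = U

U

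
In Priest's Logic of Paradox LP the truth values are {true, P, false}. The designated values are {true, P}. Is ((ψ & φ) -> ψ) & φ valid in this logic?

Countermodel: ψ=true, φ=false gives false, which is not designated.

No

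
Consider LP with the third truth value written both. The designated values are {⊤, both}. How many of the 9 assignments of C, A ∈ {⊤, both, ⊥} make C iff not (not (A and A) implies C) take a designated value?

Of the 9 assignments, 5 give a value in {⊤, both}.

5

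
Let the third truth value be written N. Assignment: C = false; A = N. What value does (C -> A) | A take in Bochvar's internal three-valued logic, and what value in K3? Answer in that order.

N; true

In Bochvar's internal three-valued logic: C -> A = false -> N = N  [any arg is the third value ⇒ result is the third value]
(C -> A) | A = N | N = N
In K3: C -> A = false -> N = true
(C -> A) | A = true | N = true
They differ because Bochvar's internal three-valued logic and K3 treat N differently under the binary connectives.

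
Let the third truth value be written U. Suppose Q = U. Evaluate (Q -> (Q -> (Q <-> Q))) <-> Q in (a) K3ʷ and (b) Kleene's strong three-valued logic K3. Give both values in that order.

U; U

In K3ʷ: Q <-> Q = U <-> U = U
Q -> (Q <-> Q) = U -> U = U  [any arg is the third value ⇒ result is the third value]
Q -> (Q -> (Q <-> Q)) = U -> U = U
(Q -> (Q -> (Q <-> Q))) <-> Q = U <-> U = U
In Kleene's strong three-valued logic K3: Q <-> Q = U <-> U = U
Q -> (Q <-> Q) = U -> U = U  [~U | U]
Q -> (Q -> (Q <-> Q)) = U -> U = U
(Q -> (Q -> (Q <-> Q))) <-> Q = U <-> U = U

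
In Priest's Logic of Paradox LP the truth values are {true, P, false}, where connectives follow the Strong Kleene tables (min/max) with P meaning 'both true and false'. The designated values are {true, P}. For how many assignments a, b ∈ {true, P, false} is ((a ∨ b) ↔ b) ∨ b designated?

Of the 9 assignments, 8 give a value in {true, P}.

8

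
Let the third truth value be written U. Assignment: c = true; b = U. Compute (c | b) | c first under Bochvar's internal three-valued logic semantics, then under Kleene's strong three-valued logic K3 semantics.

In Bochvar's internal three-valued logic: c | b = true | U = U
(c | b) | c = U | true = U
In Kleene's strong three-valued logic K3: c | b = true | U = true
(c | b) | c = true | true = true
They differ because Bochvar's internal three-valued logic and Kleene's strong three-valued logic K3 treat U differently under the binary connectives.

U; true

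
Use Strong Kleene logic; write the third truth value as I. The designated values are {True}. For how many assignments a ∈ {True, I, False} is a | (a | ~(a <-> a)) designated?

a=True: True ✓
a=I: I ·
a=False: False ·

1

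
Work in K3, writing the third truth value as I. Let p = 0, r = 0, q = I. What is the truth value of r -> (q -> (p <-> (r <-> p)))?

r <-> p = 0 <-> 0 = 1
p <-> (r <-> p) = 0 <-> 1 = 0
q -> (p <-> (r <-> p)) = I -> 0 = I  [~I | 0]
r -> (q -> (p <-> (r <-> p))) = 0 -> I = 1

1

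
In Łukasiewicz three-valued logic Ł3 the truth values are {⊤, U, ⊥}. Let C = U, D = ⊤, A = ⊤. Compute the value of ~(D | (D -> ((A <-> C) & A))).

A <-> C = ⊤ <-> U = U
(A <-> C) & A = U & ⊤ = U
D -> ((A <-> C) & A) = ⊤ -> U = U
D | (D -> ((A <-> C) & A)) = ⊤ | U = ⊤
~(D | (D -> ((A <-> C) & A))) = ~⊤ = ⊥

⊥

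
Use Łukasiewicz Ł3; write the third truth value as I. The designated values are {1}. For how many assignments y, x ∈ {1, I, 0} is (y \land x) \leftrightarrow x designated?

Of the 9 assignments, 6 give a value in {1}.

6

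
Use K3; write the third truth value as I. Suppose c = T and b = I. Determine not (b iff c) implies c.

T

b iff c = I iff T = I
not (b iff c) = not I = I
not (b iff c) implies c = I implies T = T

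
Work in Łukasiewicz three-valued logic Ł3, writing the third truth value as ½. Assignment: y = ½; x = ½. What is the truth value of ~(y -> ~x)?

~x = ~½ = ½
y -> ~x = ½ -> ½ = ⊤  [min(1, 1−½+½)]
~(y -> ~x) = ~⊤ = ⊥

⊥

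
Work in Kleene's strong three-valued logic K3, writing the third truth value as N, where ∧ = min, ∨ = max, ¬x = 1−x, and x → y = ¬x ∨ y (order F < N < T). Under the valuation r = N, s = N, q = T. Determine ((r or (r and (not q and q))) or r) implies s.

not q = not T = F
not q and q = F and T = F
r and (not q and q) = N and F = F
r or (r and (not q and q)) = N or F = N
(r or (r and (not q and q))) or r = N or N = N
((r or (r and (not q and q))) or r) implies s = N implies N = N  [not N or N]

N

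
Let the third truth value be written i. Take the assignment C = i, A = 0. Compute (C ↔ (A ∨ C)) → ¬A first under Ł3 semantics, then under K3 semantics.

1; 1

In Ł3: A ∨ C = 0 ∨ i = i
C ↔ (A ∨ C) = i ↔ i = 1  [1 − |½−½|]
¬A = ¬0 = 1
(C ↔ (A ∨ C)) → ¬A = 1 → 1 = 1
In K3: A ∨ C = 0 ∨ i = i
C ↔ (A ∨ C) = i ↔ i = i
¬A = ¬0 = 1
(C ↔ (A ∨ C)) → ¬A = i → 1 = 1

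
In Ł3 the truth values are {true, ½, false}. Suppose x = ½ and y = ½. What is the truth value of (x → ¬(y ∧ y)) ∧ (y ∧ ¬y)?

½

y ∧ y = ½ ∧ ½ = ½
¬(y ∧ y) = ¬½ = ½
x → ¬(y ∧ y) = ½ → ½ = true  [min(1, 1−½+½)]
¬y = ¬½ = ½
y ∧ ¬y = ½ ∧ ½ = ½
(x → ¬(y ∧ y)) ∧ (y ∧ ¬y) = true ∧ ½ = ½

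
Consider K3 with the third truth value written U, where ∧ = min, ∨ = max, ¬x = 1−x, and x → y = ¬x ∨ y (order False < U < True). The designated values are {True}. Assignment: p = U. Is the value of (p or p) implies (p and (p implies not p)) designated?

No

p or p = U or U = U
not p = not U = U
p implies not p = U implies U = U  [not U or U]
p and (p implies not p) = U and U = U
(p or p) implies (p and (p implies not p)) = U implies U = U
U ∉ {True}.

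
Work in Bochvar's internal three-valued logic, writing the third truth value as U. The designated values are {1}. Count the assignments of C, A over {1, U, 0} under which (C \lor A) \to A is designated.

3

Designated under: (C=1, A=1); (C=0, A=1); (C=0, A=0).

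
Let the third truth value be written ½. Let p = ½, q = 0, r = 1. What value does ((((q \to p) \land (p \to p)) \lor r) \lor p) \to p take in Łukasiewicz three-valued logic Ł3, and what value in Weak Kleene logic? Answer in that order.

½; ½

In Łukasiewicz three-valued logic Ł3: q \to p = 0 \to ½ = 1  [min(1, 1−0+½)]
p \to p = ½ \to ½ = 1
(q \to p) \land (p \to p) = 1 \land 1 = 1
((q \to p) \land (p \to p)) \lor r = 1 \lor 1 = 1
(((q \to p) \land (p \to p)) \lor r) \lor p = 1 \lor ½ = 1
((((q \to p) \land (p \to p)) \lor r) \lor p) \to p = 1 \to ½ = ½
In Weak Kleene logic: q \to p = 0 \to ½ = ½  [any arg is the third value ⇒ result is the third value]
p \to p = ½ \to ½ = ½
(q \to p) \land (p \to p) = ½ \land ½ = ½
((q \to p) \land (p \to p)) \lor r = ½ \lor 1 = ½
(((q \to p) \land (p \to p)) \lor r) \lor p = ½ \lor ½ = ½
((((q \to p) \land (p \to p)) \lor r) \lor p) \to p = ½ \to ½ = ½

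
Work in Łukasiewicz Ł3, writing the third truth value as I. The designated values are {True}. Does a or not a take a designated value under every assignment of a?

No

Countermodel: a=I gives I, which is not designated.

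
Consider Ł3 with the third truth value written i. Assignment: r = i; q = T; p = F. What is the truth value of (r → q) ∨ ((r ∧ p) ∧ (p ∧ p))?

T

r → q = i → T = T  [min(1, 1−½+1)]
r ∧ p = i ∧ F = F
p ∧ p = F ∧ F = F
(r ∧ p) ∧ (p ∧ p) = F ∧ F = F
(r → q) ∨ ((r ∧ p) ∧ (p ∧ p)) = T ∨ F = T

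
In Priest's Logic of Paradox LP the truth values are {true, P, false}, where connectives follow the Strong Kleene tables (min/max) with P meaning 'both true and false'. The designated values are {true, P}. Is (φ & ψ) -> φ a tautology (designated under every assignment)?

Yes

Every assignment of φ, ψ over {true, P, false} gives a value in {true, P}.
In particular, with φ=P, ψ=P: (φ & ψ) -> φ = P.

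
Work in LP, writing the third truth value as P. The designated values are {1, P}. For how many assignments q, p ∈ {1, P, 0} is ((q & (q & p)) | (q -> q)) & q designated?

6

Of the 9 assignments, 6 give a value in {1, P}.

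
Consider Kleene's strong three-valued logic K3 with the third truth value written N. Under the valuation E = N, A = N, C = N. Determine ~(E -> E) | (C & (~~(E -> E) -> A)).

N

E -> E = N -> N = N  [~N | N]
~(E -> E) = ~N = N
E -> E = N -> N = N
~(E -> E) = ~N = N
~~(E -> E) = ~N = N
~~(E -> E) -> A = N -> N = N
C & (~~(E -> E) -> A) = N & N = N
~(E -> E) | (C & (~~(E -> E) -> A)) = N | N = N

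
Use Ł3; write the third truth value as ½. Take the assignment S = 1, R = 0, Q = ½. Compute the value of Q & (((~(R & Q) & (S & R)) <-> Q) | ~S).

½

R & Q = 0 & ½ = 0
~(R & Q) = ~0 = 1
S & R = 1 & 0 = 0
~(R & Q) & (S & R) = 1 & 0 = 0
(~(R & Q) & (S & R)) <-> Q = 0 <-> ½ = ½
~S = ~1 = 0
((~(R & Q) & (S & R)) <-> Q) | ~S = ½ | 0 = ½
Q & (((~(R & Q) & (S & R)) <-> Q) | ~S) = ½ & ½ = ½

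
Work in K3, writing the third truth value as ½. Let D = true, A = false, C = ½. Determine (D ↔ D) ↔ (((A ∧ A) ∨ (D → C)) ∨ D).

true

D ↔ D = true ↔ true = true
A ∧ A = false ∧ false = false
D → C = true → ½ = ½
(A ∧ A) ∨ (D → C) = false ∨ ½ = ½
((A ∧ A) ∨ (D → C)) ∨ D = ½ ∨ true = true
(D ↔ D) ↔ (((A ∧ A) ∨ (D → C)) ∨ D) = true ↔ true = true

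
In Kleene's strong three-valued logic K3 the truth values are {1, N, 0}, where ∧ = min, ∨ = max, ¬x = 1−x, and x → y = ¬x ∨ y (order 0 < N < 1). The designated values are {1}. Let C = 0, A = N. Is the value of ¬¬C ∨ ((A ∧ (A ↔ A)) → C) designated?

No

¬C = ¬0 = 1
¬¬C = ¬1 = 0
A ↔ A = N ↔ N = N
A ∧ (A ↔ A) = N ∧ N = N
(A ∧ (A ↔ A)) → C = N → 0 = N
¬¬C ∨ ((A ∧ (A ↔ A)) → C) = 0 ∨ N = N
N ∉ {1}.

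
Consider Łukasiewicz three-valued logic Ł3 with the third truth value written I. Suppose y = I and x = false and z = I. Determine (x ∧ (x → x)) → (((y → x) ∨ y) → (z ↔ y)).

x → x = false → false = true
x ∧ (x → x) = false ∧ true = false
y → x = I → false = I
(y → x) ∨ y = I ∨ I = I
z ↔ y = I ↔ I = true
((y → x) ∨ y) → (z ↔ y) = I → true = true
(x ∧ (x → x)) → (((y → x) ∨ y) → (z ↔ y)) = false → true = true

true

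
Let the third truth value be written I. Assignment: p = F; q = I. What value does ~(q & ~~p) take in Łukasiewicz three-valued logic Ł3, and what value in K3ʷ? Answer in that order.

In Łukasiewicz three-valued logic Ł3: ~p = ~F = T
~~p = ~T = F
q & ~~p = I & F = F
~(q & ~~p) = ~F = T
In K3ʷ: ~p = ~F = T
~~p = ~T = F
q & ~~p = I & F = I
~(q & ~~p) = ~I = I
They differ because Łukasiewicz three-valued logic Ł3 and K3ʷ treat I differently under the binary connectives.

T; I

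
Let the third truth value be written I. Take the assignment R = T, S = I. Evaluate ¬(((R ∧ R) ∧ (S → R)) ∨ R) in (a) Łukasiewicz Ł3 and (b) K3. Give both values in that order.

In Łukasiewicz Ł3: R ∧ R = T ∧ T = T
S → R = I → T = T  [min(1, 1−½+1)]
(R ∧ R) ∧ (S → R) = T ∧ T = T
((R ∧ R) ∧ (S → R)) ∨ R = T ∨ T = T
¬(((R ∧ R) ∧ (S → R)) ∨ R) = ¬T = F
In K3: R ∧ R = T ∧ T = T
S → R = I → T = T  [¬I ∨ T]
(R ∧ R) ∧ (S → R) = T ∧ T = T
((R ∧ R) ∧ (S → R)) ∨ R = T ∨ T = T
¬(((R ∧ R) ∧ (S → R)) ∨ R) = ¬T = F

F; F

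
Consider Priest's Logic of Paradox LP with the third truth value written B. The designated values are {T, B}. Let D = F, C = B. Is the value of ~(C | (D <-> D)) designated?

D <-> D = F <-> F = T
C | (D <-> D) = B | T = T
~(C | (D <-> D)) = ~T = F
F ∉ {T, B}.

No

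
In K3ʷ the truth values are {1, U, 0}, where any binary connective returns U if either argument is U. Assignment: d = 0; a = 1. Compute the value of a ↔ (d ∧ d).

d ∧ d = 0 ∧ 0 = 0
a ↔ (d ∧ d) = 1 ↔ 0 = 0

0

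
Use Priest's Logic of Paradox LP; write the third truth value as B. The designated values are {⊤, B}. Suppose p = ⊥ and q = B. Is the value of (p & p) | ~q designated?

p & p = ⊥ & ⊥ = ⊥
~q = ~B = B
(p & p) | ~q = ⊥ | B = B
B ∈ {⊤, B}.

Yes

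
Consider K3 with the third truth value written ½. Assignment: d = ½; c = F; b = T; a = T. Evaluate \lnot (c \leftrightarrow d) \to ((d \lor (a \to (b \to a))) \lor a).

c \leftrightarrow d = F \leftrightarrow ½ = ½
\lnot (c \leftrightarrow d) = \lnot ½ = ½
b \to a = T \to T = T
a \to (b \to a) = T \to T = T
d \lor (a \to (b \to a)) = ½ \lor T = T
(d \lor (a \to (b \to a))) \lor a = T \lor T = T
\lnot (c \leftrightarrow d) \to ((d \lor (a \to (b \to a))) \lor a) = ½ \to T = T

T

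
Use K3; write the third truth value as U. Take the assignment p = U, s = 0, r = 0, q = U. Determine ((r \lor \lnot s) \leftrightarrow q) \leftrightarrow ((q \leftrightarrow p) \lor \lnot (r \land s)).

\lnot s = \lnot 0 = 1
r \lor \lnot s = 0 \lor 1 = 1
(r \lor \lnot s) \leftrightarrow q = 1 \leftrightarrow U = U
q \leftrightarrow p = U \leftrightarrow U = U
r \land s = 0 \land 0 = 0
\lnot (r \land s) = \lnot 0 = 1
(q \leftrightarrow p) \lor \lnot (r \land s) = U \lor 1 = 1
((r \lor \lnot s) \leftrightarrow q) \leftrightarrow ((q \leftrightarrow p) \lor \lnot (r \land s)) = U \leftrightarrow 1 = U

U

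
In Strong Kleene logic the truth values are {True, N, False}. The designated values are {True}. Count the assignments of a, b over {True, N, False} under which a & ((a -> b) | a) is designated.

3

Designated under: (a=True, b=True); (a=True, b=N); (a=True, b=False).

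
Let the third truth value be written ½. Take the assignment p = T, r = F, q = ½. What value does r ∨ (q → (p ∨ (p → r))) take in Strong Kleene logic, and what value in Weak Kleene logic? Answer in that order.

In Strong Kleene logic: p → r = T → F = F
p ∨ (p → r) = T ∨ F = T
q → (p ∨ (p → r)) = ½ → T = T
r ∨ (q → (p ∨ (p → r))) = F ∨ T = T
In Weak Kleene logic: p → r = T → F = F
p ∨ (p → r) = T ∨ F = T
q → (p ∨ (p → r)) = ½ → T = ½  [any arg is the third value ⇒ result is the third value]
r ∨ (q → (p ∨ (p → r))) = F ∨ ½ = ½
They differ because Strong Kleene logic and Weak Kleene logic treat ½ differently under the binary connectives.

T; ½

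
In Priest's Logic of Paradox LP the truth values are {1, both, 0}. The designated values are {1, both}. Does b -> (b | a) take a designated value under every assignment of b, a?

Every assignment of b, a over {1, both, 0} gives a value in {1, both}.
In particular, with b=both, a=both: b -> (b | a) = both.

Yes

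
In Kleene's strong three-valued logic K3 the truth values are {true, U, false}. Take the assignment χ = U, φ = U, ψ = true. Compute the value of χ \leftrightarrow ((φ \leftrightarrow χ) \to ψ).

φ \leftrightarrow χ = U \leftrightarrow U = U
(φ \leftrightarrow χ) \to ψ = U \to true = true  [\lnot U \lor true]
χ \leftrightarrow ((φ \leftrightarrow χ) \to ψ) = U \leftrightarrow true = U

U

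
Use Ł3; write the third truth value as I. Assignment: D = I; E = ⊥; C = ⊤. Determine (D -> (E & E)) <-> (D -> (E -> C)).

I

E & E = ⊥ & ⊥ = ⊥
D -> (E & E) = I -> ⊥ = I
E -> C = ⊥ -> ⊤ = ⊤
D -> (E -> C) = I -> ⊤ = ⊤
(D -> (E & E)) <-> (D -> (E -> C)) = I <-> ⊤ = I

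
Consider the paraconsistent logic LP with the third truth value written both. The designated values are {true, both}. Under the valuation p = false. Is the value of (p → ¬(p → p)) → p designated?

p → p = false → false = true
¬(p → p) = ¬true = false
p → ¬(p → p) = false → false = true
(p → ¬(p → p)) → p = true → false = false
false ∉ {true, both}.

No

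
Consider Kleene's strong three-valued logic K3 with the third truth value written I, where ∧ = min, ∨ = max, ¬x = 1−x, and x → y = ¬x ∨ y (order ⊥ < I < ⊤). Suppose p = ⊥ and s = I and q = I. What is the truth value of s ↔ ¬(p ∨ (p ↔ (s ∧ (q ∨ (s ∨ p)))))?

s ∨ p = I ∨ ⊥ = I
q ∨ (s ∨ p) = I ∨ I = I
s ∧ (q ∨ (s ∨ p)) = I ∧ I = I
p ↔ (s ∧ (q ∨ (s ∨ p))) = ⊥ ↔ I = I
p ∨ (p ↔ (s ∧ (q ∨ (s ∨ p)))) = ⊥ ∨ I = I
¬(p ∨ (p ↔ (s ∧ (q ∨ (s ∨ p))))) = ¬I = I
s ↔ ¬(p ∨ (p ↔ (s ∧ (q ∨ (s ∨ p))))) = I ↔ I = I

I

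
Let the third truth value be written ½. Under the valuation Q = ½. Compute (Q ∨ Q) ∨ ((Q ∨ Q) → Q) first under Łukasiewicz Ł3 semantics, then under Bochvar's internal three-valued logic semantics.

In Łukasiewicz Ł3: Q ∨ Q = ½ ∨ ½ = ½
Q ∨ Q = ½ ∨ ½ = ½
(Q ∨ Q) → Q = ½ → ½ = True  [min(1, 1−½+½)]
(Q ∨ Q) ∨ ((Q ∨ Q) → Q) = ½ ∨ True = True
In Bochvar's internal three-valued logic: Q ∨ Q = ½ ∨ ½ = ½
Q ∨ Q = ½ ∨ ½ = ½
(Q ∨ Q) → Q = ½ → ½ = ½  [any arg is the third value ⇒ result is the third value]
(Q ∨ Q) ∨ ((Q ∨ Q) → Q) = ½ ∨ ½ = ½
They differ because Łukasiewicz Ł3 and Bochvar's internal three-valued logic treat ½ differently under the binary connectives.

True; ½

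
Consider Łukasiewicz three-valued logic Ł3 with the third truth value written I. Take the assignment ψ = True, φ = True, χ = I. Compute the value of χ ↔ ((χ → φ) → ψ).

I

χ → φ = I → True = True  [min(1, 1−½+1)]
(χ → φ) → ψ = True → True = True
χ ↔ ((χ → φ) → ψ) = I ↔ True = I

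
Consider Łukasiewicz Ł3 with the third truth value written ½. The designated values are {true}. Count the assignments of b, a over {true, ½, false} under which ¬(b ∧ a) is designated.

5

Of the 9 assignments, 5 give a value in {true}.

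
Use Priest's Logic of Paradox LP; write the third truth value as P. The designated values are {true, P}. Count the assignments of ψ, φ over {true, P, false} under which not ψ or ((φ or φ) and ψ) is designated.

Of the 9 assignments, 8 give a value in {true, P}.

8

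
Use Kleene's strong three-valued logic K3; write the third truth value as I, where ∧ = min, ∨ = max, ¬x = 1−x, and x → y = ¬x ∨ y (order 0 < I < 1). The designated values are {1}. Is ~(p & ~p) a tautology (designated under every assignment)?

No

Countermodel: p=I gives I, which is not designated.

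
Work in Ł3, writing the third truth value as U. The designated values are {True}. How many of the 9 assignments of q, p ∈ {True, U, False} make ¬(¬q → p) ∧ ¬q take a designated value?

Designated under: (q=False, p=False).

1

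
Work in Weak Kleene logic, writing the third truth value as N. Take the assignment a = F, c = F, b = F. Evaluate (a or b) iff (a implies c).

F

a or b = F or F = F
a implies c = F implies F = T
(a or b) iff (a implies c) = F iff T = F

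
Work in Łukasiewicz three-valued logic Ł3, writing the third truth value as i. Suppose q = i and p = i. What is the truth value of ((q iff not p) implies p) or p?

i

not p = not i = i
q iff not p = i iff i = True  [1 − |½−½|]
(q iff not p) implies p = True implies i = i
((q iff not p) implies p) or p = i or i = i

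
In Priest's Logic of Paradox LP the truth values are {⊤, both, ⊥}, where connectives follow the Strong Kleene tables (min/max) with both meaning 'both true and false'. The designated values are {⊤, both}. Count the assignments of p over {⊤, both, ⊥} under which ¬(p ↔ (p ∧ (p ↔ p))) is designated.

p=⊤: ⊥ ·
p=both: both ✓
p=⊥: ⊥ ·

1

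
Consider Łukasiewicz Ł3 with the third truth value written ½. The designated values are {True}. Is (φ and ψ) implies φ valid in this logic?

Every assignment of φ, ψ over {True, ½, False} gives a value in {True}.
In particular, with φ=½, ψ=½: (φ and ψ) implies φ = True.

Yes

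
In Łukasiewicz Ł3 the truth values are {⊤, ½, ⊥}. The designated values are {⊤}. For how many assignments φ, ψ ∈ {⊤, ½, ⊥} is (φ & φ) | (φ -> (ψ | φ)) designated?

9

Of the 9 assignments, 9 give a value in {⊤}.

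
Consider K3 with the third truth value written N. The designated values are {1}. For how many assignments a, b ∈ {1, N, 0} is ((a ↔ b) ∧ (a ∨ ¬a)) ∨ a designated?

Designated under: (a=1, b=1); (a=1, b=N); (a=1, b=0); (a=0, b=0).

4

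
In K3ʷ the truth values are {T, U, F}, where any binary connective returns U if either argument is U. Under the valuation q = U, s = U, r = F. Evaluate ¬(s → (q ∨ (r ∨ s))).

r ∨ s = F ∨ U = U
q ∨ (r ∨ s) = U ∨ U = U
s → (q ∨ (r ∨ s)) = U → U = U  [any arg is the third value ⇒ result is the third value]
¬(s → (q ∨ (r ∨ s))) = ¬U = U

U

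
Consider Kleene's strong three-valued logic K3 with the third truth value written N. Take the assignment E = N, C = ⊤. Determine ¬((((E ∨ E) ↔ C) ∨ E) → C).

⊥

E ∨ E = N ∨ N = N
(E ∨ E) ↔ C = N ↔ ⊤ = N
((E ∨ E) ↔ C) ∨ E = N ∨ N = N
(((E ∨ E) ↔ C) ∨ E) → C = N → ⊤ = ⊤
¬((((E ∨ E) ↔ C) ∨ E) → C) = ¬⊤ = ⊥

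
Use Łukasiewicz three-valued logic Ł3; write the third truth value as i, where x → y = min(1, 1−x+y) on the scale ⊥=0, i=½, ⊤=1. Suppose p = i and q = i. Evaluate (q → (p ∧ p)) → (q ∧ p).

p ∧ p = i ∧ i = i
q → (p ∧ p) = i → i = ⊤  [min(1, 1−½+½)]
q ∧ p = i ∧ i = i
(q → (p ∧ p)) → (q ∧ p) = ⊤ → i = i

i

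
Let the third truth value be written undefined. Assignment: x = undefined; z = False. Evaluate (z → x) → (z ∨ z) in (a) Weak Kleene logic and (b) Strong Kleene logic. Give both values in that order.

In Weak Kleene logic: z → x = False → undefined = undefined  [any arg is the third value ⇒ result is the third value]
z ∨ z = False ∨ False = False
(z → x) → (z ∨ z) = undefined → False = undefined
In Strong Kleene logic: z → x = False → undefined = True  [¬False ∨ undefined]
z ∨ z = False ∨ False = False
(z → x) → (z ∨ z) = True → False = False
They differ because Weak Kleene logic and Strong Kleene logic treat undefined differently under the binary connectives.

undefined; False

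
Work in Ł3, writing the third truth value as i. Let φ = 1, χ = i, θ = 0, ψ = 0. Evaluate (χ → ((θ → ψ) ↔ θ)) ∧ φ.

i

θ → ψ = 0 → 0 = 1
(θ → ψ) ↔ θ = 1 ↔ 0 = 0
χ → ((θ → ψ) ↔ θ) = i → 0 = i  [min(1, 1−½+0)]
(χ → ((θ → ψ) ↔ θ)) ∧ φ = i ∧ 1 = i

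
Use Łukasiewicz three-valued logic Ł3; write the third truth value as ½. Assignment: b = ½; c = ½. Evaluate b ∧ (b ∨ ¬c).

½

¬c = ¬½ = ½
b ∨ ¬c = ½ ∨ ½ = ½
b ∧ (b ∨ ¬c) = ½ ∧ ½ = ½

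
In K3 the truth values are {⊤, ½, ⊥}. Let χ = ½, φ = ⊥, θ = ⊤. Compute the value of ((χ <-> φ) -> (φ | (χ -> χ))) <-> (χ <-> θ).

½

χ <-> φ = ½ <-> ⊥ = ½
χ -> χ = ½ -> ½ = ½  [~½ | ½]
φ | (χ -> χ) = ⊥ | ½ = ½
(χ <-> φ) -> (φ | (χ -> χ)) = ½ -> ½ = ½
χ <-> θ = ½ <-> ⊤ = ½
((χ <-> φ) -> (φ | (χ -> χ))) <-> (χ <-> θ) = ½ <-> ½ = ½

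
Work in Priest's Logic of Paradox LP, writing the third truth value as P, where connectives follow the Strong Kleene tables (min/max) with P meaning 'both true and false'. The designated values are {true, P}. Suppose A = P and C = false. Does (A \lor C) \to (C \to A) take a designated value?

A \lor C = P \lor false = P
C \to A = false \to P = true  [\lnot false \lor P]
(A \lor C) \to (C \to A) = P \to true = true
true ∈ {true, P}.

Yes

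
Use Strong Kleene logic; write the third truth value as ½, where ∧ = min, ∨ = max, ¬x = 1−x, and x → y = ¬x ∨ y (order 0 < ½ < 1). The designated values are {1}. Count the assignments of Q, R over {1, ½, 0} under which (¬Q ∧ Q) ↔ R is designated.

Designated under: (Q=1, R=0); (Q=0, R=0).

2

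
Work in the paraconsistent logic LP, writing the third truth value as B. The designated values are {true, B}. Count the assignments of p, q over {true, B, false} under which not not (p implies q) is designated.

Of the 9 assignments, 8 give a value in {true, B}.

8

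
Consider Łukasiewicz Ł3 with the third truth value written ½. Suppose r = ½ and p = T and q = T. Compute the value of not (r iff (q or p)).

½

q or p = T or T = T
r iff (q or p) = ½ iff T = ½  [1 − |½−1|]
not (r iff (q or p)) = not ½ = ½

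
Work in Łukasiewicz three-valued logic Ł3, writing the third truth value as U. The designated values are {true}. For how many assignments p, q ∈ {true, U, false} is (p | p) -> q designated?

Of the 9 assignments, 6 give a value in {true}.

6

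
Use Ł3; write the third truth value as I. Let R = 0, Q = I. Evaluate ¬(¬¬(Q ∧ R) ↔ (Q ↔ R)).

Q ∧ R = I ∧ 0 = 0
¬(Q ∧ R) = ¬0 = 1
¬¬(Q ∧ R) = ¬1 = 0
Q ↔ R = I ↔ 0 = I
¬¬(Q ∧ R) ↔ (Q ↔ R) = 0 ↔ I = I
¬(¬¬(Q ∧ R) ↔ (Q ↔ R)) = ¬I = I

I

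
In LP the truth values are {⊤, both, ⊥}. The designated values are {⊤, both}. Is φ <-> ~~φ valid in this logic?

Yes

Every assignment of φ over {⊤, both, ⊥} gives a value in {⊤, both}.
In particular, with φ=both: φ <-> ~~φ = both.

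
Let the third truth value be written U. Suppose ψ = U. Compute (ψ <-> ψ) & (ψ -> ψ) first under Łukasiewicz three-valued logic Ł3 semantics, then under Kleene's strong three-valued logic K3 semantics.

In Łukasiewicz three-valued logic Ł3: ψ <-> ψ = U <-> U = True
ψ -> ψ = U -> U = True
(ψ <-> ψ) & (ψ -> ψ) = True & True = True
In Kleene's strong three-valued logic K3: ψ <-> ψ = U <-> U = U
ψ -> ψ = U -> U = U  [~U | U]
(ψ <-> ψ) & (ψ -> ψ) = U & U = U
They differ because Łukasiewicz three-valued logic Ł3 and Kleene's strong three-valued logic K3 treat U differently under implication.

True; U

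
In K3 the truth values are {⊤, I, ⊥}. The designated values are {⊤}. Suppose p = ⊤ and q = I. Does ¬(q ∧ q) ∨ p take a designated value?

Yes

q ∧ q = I ∧ I = I
¬(q ∧ q) = ¬I = I
¬(q ∧ q) ∨ p = I ∨ ⊤ = ⊤
⊤ ∈ {⊤}.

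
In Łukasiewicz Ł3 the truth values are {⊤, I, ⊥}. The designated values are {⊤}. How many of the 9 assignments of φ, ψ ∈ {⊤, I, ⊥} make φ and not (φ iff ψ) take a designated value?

Designated under: (φ=⊤, ψ=⊥).

1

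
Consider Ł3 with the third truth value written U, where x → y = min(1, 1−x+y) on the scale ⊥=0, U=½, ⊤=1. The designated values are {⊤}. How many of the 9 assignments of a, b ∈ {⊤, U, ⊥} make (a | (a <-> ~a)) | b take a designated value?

7

Of the 9 assignments, 7 give a value in {⊤}.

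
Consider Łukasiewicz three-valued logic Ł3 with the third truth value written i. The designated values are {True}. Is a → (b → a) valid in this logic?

Yes

Every assignment of a, b over {True, i, False} gives a value in {True}.
In particular, with a=i, b=i: a → (b → a) = True.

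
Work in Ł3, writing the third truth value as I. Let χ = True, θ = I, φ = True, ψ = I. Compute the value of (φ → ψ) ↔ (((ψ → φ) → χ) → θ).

True

φ → ψ = True → I = I
ψ → φ = I → True = True
(ψ → φ) → χ = True → True = True
((ψ → φ) → χ) → θ = True → I = I
(φ → ψ) ↔ (((ψ → φ) → χ) → θ) = I ↔ I = True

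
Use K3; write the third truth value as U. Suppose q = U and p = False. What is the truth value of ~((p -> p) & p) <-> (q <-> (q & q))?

p -> p = False -> False = True
(p -> p) & p = True & False = False
~((p -> p) & p) = ~False = True
q & q = U & U = U
q <-> (q & q) = U <-> U = U
~((p -> p) & p) <-> (q <-> (q & q)) = True <-> U = U

U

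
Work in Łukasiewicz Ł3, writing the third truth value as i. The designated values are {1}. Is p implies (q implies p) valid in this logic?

Every assignment of p, q over {1, i, 0} gives a value in {1}.
In particular, with p=i, q=i: p implies (q implies p) = 1.

Yes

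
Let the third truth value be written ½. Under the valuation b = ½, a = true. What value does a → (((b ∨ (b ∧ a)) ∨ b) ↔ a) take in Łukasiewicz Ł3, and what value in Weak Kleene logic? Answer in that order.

½; ½

In Łukasiewicz Ł3: b ∧ a = ½ ∧ true = ½
b ∨ (b ∧ a) = ½ ∨ ½ = ½
(b ∨ (b ∧ a)) ∨ b = ½ ∨ ½ = ½
((b ∨ (b ∧ a)) ∨ b) ↔ a = ½ ↔ true = ½  [1 − |½−1|]
a → (((b ∨ (b ∧ a)) ∨ b) ↔ a) = true → ½ = ½
In Weak Kleene logic: b ∧ a = ½ ∧ true = ½
b ∨ (b ∧ a) = ½ ∨ ½ = ½
(b ∨ (b ∧ a)) ∨ b = ½ ∨ ½ = ½
((b ∨ (b ∧ a)) ∨ b) ↔ a = ½ ↔ true = ½
a → (((b ∨ (b ∧ a)) ∨ b) ↔ a) = true → ½ = ½  [any arg is the third value ⇒ result is the third value]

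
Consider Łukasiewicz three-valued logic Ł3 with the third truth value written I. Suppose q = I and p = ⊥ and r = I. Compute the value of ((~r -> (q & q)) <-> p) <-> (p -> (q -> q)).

~r = ~I = I
q & q = I & I = I
~r -> (q & q) = I -> I = ⊤  [min(1, 1−½+½)]
(~r -> (q & q)) <-> p = ⊤ <-> ⊥ = ⊥
q -> q = I -> I = ⊤
p -> (q -> q) = ⊥ -> ⊤ = ⊤
((~r -> (q & q)) <-> p) <-> (p -> (q -> q)) = ⊥ <-> ⊤ = ⊥

⊥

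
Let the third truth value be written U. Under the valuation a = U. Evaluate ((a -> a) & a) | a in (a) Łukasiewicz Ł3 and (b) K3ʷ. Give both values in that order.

U; U

In Łukasiewicz Ł3: a -> a = U -> U = ⊤  [min(1, 1−½+½)]
(a -> a) & a = ⊤ & U = U
((a -> a) & a) | a = U | U = U
In K3ʷ: a -> a = U -> U = U  [any arg is the third value ⇒ result is the third value]
(a -> a) & a = U & U = U
((a -> a) & a) | a = U | U = U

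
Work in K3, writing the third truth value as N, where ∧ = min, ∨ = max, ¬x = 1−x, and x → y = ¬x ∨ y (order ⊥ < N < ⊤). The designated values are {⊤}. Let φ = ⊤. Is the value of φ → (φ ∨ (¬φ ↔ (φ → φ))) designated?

¬φ = ¬⊤ = ⊥
φ → φ = ⊤ → ⊤ = ⊤
¬φ ↔ (φ → φ) = ⊥ ↔ ⊤ = ⊥
φ ∨ (¬φ ↔ (φ → φ)) = ⊤ ∨ ⊥ = ⊤
φ → (φ ∨ (¬φ ↔ (φ → φ))) = ⊤ → ⊤ = ⊤
⊤ ∈ {⊤}.

Yes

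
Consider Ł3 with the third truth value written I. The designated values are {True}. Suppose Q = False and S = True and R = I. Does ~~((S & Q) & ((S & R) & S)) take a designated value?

No

S & Q = True & False = False
S & R = True & I = I
(S & R) & S = I & True = I
(S & Q) & ((S & R) & S) = False & I = False
~((S & Q) & ((S & R) & S)) = ~False = True
~~((S & Q) & ((S & R) & S)) = ~True = False
False ∉ {True}.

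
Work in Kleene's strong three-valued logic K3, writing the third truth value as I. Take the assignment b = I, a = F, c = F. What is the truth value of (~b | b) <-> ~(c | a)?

I

~b = ~I = I
~b | b = I | I = I
c | a = F | F = F
~(c | a) = ~F = T
(~b | b) <-> ~(c | a) = I <-> T = I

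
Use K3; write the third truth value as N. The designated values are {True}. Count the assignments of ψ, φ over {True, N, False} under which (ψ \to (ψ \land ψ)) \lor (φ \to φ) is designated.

Of the 9 assignments, 8 give a value in {True}.

8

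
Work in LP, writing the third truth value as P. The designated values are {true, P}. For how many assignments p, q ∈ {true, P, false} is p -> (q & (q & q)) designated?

8

Of the 9 assignments, 8 give a value in {true, P}.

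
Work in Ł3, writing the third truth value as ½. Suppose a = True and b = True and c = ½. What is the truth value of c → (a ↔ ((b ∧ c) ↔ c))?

True

b ∧ c = True ∧ ½ = ½
(b ∧ c) ↔ c = ½ ↔ ½ = True  [1 − |½−½|]
a ↔ ((b ∧ c) ↔ c) = True ↔ True = True
c → (a ↔ ((b ∧ c) ↔ c)) = ½ → True = True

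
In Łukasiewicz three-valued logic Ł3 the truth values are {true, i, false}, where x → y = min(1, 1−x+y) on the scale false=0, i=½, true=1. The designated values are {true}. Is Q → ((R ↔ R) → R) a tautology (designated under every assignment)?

No

Countermodel: Q=true, R=i gives i, which is not designated.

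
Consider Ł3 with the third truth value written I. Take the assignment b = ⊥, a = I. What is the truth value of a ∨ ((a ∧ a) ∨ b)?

I

a ∧ a = I ∧ I = I
(a ∧ a) ∨ b = I ∨ ⊥ = I
a ∨ ((a ∧ a) ∨ b) = I ∨ I = I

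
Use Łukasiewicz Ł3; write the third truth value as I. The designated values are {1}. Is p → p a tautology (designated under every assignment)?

Yes

Every assignment of p over {1, I, 0} gives a value in {1}.
In particular, with p=I: p → p = 1.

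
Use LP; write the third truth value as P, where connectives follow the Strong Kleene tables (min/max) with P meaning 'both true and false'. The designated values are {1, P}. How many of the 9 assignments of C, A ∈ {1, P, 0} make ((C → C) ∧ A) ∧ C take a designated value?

4

Designated under: (C=1, A=1); (C=1, A=P); (C=P, A=1); (C=P, A=P).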